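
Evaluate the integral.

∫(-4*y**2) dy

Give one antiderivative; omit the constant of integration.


Answer: -4*y**3/3.


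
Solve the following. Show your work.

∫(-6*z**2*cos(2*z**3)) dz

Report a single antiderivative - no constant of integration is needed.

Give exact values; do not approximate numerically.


Step 1. Substitute u = z**3, turning ∫(-6*z**2*cos(2*z**3)) dz into ∫(-2*cos(2*u)) du: now ∫(-2*cos(2*u)) du.
Step 2. Evaluate the standard form: now -sin(2*u).
Step 3. Substitute back u = z**3: now -sin(2*z**3).
Answer: -sin(2*z**3).


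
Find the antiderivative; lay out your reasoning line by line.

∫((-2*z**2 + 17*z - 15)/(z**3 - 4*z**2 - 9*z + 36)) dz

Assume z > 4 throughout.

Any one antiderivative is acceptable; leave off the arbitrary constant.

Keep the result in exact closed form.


Step 1. Decompose ∫((-2*z**2 + 17*z - 15)/(z**3 - 4*z**2 - 9*z + 36)) dz by partial fractions, (-2*z**2 + 17*z - 15)/(z**3 - 4*z**2 - 9*z + 36) = -2/(z + 3) - 3/(z - 3) + 3/(z - 4): now ∫(3/(z - 4)) dz + ∫(-3/(z - 3)) dz + ∫(-2/(z + 3)) dz.
Step 2. Evaluate the standard form [assuming z > 4]: now 3*log(z - 4) + ∫(-3/(z - 3)) dz + ∫(-2/(z + 3)) dz.
Step 3. Evaluate the standard form [assuming z > -3]: now 3*log(z - 4) - 2*log(z + 3) + ∫(-3/(z - 3)) dz.
Step 4. Evaluate the standard form [assuming z > 3]: now 3*log(z - 4) - 3*log(z - 3) - 2*log(z + 3).
Answer: 3*log(z - 4) - 3*log(z - 3) - 2*log(z + 3).


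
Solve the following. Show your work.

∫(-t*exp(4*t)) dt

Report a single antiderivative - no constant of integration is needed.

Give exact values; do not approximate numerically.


Step 1. Integrate ∫(-t*exp(4*t)) dt by parts with u = t, dv = (-exp(4*t)) dt, so v = -exp(4*t)/4: now -t*exp(4*t)/4 + ∫(exp(4*t)/4) dt.
Step 2. Evaluate the standard form: now -t*exp(4*t)/4 + exp(4*t)/16.
Answer: -t*exp(4*t)/4 + exp(4*t)/16.


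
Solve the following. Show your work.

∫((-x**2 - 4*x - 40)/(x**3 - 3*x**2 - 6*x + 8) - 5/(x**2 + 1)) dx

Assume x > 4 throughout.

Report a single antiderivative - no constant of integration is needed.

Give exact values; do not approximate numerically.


Step 1. Rewrite: now ∫((-x**2 - 4*x - 40)/(x**3 - 3*x**2 - 6*x + 8)) dx + ∫(-5/(x**2 + 1)) dx.
Step 2. Decompose ∫((-x**2 - 4*x - 40)/(x**3 - 3*x**2 - 6*x + 8)) dx by partial fractions, (-x**2 - 4*x - 40)/(x**3 - 3*x**2 - 6*x + 8) = -2/(x + 2) + 5/(x - 1) - 4/(x - 4): now ∫(-4/(x - 4)) dx + ∫(5/(x - 1)) dx + ∫(-2/(x + 2)) dx + ∫(-5/(x**2 + 1)) dx.
Step 3. Evaluate the standard form [assuming x > -2]: now -2*log(x + 2) + ∫(-4/(x - 4)) dx + ∫(5/(x - 1)) dx + ∫(-5/(x**2 + 1)) dx.
Step 4. Evaluate the standard form [assuming x > 4]: now -4*log(x - 4) - 2*log(x + 2) + ∫(5/(x - 1)) dx + ∫(-5/(x**2 + 1)) dx.
Step 5. Evaluate the standard form [assuming x > 1]: now -4*log(x - 4) + 5*log(x - 1) - 2*log(x + 2) + ∫(-5/(x**2 + 1)) dx.
Step 6. Evaluate the standard form: now -4*log(x - 4) + 5*log(x - 1) - 2*log(x + 2) - 5*atan(x).
Answer: -4*log(x - 4) + 5*log(x - 1) - 2*log(x + 2) - 5*atan(x).


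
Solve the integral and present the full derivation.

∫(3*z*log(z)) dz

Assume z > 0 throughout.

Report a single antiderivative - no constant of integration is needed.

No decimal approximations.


Step 1. Integrate ∫(3*z*log(z)) dz by parts with u = log(z), dv = (3*z) dz, so v = 3*z**2/2 [assuming z > 0]: now 3*z**2*log(z)/2 + ∫(-3*z/2) dz.
Step 2. Evaluate the standard form: now 3*z**2*log(z)/2 - 3*z**2/4.
Answer: 3*z**2*log(z)/2 - 3*z**2/4.


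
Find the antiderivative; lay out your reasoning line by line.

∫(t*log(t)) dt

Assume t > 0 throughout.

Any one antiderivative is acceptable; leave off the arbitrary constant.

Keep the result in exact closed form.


Step 1. Integrate ∫(t*log(t)) dt by parts with u = log(t), dv = (t) dt, so v = t**2/2 [assuming t > 0]: now t**2*log(t)/2 + ∫(-t/2) dt.
Step 2. Evaluate the standard form: now t**2*log(t)/2 - t**2/4.
Answer: t**2*log(t)/2 - t**2/4.


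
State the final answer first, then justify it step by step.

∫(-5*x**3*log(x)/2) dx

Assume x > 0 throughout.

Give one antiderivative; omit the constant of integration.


The answer is -5*x**4*log(x)/8 + 5*x**4/32.
Step 1. Integrate ∫(-5*x**3*log(x)/2) dx by parts with u = log(x), dv = (-5*x**3/2) dx, so v = -5*x**4/8 [assuming x > 0]: now -5*x**4*log(x)/8 + ∫(5*x**3/8) dx.
Step 2. Evaluate the standard form: now -5*x**4*log(x)/8 + 5*x**4/32.
Answer: -5*x**4*log(x)/8 + 5*x**4/32.


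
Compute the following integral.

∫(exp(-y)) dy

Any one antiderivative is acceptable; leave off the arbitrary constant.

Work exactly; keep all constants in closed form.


Answer: -exp(-y).


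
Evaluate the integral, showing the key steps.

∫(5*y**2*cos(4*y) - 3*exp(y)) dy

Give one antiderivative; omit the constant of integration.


Step 1. Rewrite: now ∫(5*y**2*cos(4*y)) dy + ∫(-3*exp(y)) dy.
Step 2. Integrate ∫(5*y**2*cos(4*y)) dy by parts with u = y**2, dv = (5*cos(4*y)) dy, so v = 5*sin(4*y)/4: now 5*y**2*sin(4*y)/4 + ∫(-5*y*sin(4*y)/2) dy + ∫(-3*exp(y)) dy.
Step 3. Integrate ∫(-5*y*sin(4*y)/2) dy by parts with u = y, dv = (-5*sin(4*y)/2) dy, so v = 5*cos(4*y)/8: now 5*y**2*sin(4*y)/4 + 5*y*cos(4*y)/8 + ∫(-3*exp(y)) dy + ∫(-5*cos(4*y)/8) dy.
Step 4. Evaluate the standard form: now 5*y**2*sin(4*y)/4 + 5*y*cos(4*y)/8 - 5*sin(4*y)/32 + ∫(-3*exp(y)) dy.
Step 5. Evaluate the standard form: now 5*y**2*sin(4*y)/4 + 5*y*cos(4*y)/8 - 3*exp(y) - 5*sin(4*y)/32.
Answer: 5*y**2*sin(4*y)/4 + 5*y*cos(4*y)/8 - 3*exp(y) - 5*sin(4*y)/32.


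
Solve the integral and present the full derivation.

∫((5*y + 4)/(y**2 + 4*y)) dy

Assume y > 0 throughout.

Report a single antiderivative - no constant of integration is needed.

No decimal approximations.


Step 1. Decompose ∫((5*y + 4)/(y**2 + 4*y)) dy by partial fractions, (5*y + 4)/(y**2 + 4*y) = 4/(y + 4) + 1/y: now ∫(1/y) dy + ∫(4/(y + 4)) dy.
Step 2. Evaluate the standard form [assuming y > 0]: now log(y) + ∫(4/(y + 4)) dy.
Step 3. Evaluate the standard form [assuming y > -4]: now log(y) + 4*log(y + 4).
Answer: log(y) + 4*log(y + 4).


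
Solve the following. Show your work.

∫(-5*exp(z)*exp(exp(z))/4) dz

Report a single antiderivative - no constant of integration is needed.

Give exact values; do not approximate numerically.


Step 1. Substitute u = exp(z), turning ∫(-5*exp(z)*exp(exp(z))/4) dz into ∫(-5*exp(u)/4) du: now ∫(-5*exp(u)/4) du.
Step 2. Evaluate the standard form: now -5*exp(u)/4.
Step 3. Substitute back u = exp(z): now -5*exp(exp(z))/4.
Answer: -5*exp(exp(z))/4.


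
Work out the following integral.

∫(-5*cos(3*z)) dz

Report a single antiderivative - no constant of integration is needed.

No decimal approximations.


Answer: -5*sin(3*z)/3.


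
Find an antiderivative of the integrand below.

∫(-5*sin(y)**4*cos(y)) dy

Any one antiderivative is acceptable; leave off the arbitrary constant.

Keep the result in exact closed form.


Answer: -sin(y)**5.


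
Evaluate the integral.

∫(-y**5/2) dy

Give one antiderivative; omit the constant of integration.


Answer: -y**6/12.


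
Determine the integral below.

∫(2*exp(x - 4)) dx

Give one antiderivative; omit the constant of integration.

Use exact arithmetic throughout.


Answer: 2*exp(x - 4).


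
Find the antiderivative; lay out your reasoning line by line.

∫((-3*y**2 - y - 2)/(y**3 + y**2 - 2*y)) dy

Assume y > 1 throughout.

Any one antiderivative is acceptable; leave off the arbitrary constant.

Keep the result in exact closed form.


Step 1. Decompose ∫((-3*y**2 - y - 2)/(y**3 + y**2 - 2*y)) dy by partial fractions, (-3*y**2 - y - 2)/(y**3 + y**2 - 2*y) = -2/(y + 2) - 2/(y - 1) + 1/y: now ∫(1/y) dy + ∫(-2/(y - 1)) dy + ∫(-2/(y + 2)) dy.
Step 2. Evaluate the standard form [assuming y > -2]: now -2*log(y + 2) + ∫(1/y) dy + ∫(-2/(y - 1)) dy.
Step 3. Evaluate the standard form [assuming y > 1]: now -2*log(y - 1) - 2*log(y + 2) + ∫(1/y) dy.
Step 4. Evaluate the standard form [assuming y > 0]: now log(y) - 2*log(y - 1) - 2*log(y + 2).
Answer: log(y) - 2*log(y - 1) - 2*log(y + 2).


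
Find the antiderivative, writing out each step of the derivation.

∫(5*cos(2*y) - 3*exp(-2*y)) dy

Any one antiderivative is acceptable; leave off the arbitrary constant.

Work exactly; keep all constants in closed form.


Step 1. Rewrite: now ∫(-3*exp(-2*y)) dy + ∫(5*cos(2*y)) dy.
Step 2. Evaluate the standard form: now ∫(5*cos(2*y)) dy + 3*exp(-2*y)/2.
Step 3. Evaluate the standard form: now 5*sin(2*y)/2 + 3*exp(-2*y)/2.
Answer: 5*sin(2*y)/2 + 3*exp(-2*y)/2.


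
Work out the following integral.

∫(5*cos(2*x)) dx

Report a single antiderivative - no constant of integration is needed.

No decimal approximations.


Answer: 5*sin(2*x)/2.


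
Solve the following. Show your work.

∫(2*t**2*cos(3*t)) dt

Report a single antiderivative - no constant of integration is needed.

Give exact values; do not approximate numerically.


Step 1. Integrate ∫(2*t**2*cos(3*t)) dt by parts with u = t**2, dv = (2*cos(3*t)) dt, so v = 2*sin(3*t)/3: now 2*t**2*sin(3*t)/3 + ∫(-4*t*sin(3*t)/3) dt.
Step 2. Integrate ∫(-4*t*sin(3*t)/3) dt by parts with u = t, dv = (-4*sin(3*t)/3) dt, so v = 4*cos(3*t)/9: now 2*t**2*sin(3*t)/3 + 4*t*cos(3*t)/9 + ∫(-4*cos(3*t)/9) dt.
Step 3. Evaluate the standard form: now 2*t**2*sin(3*t)/3 + 4*t*cos(3*t)/9 - 4*sin(3*t)/27.
Answer: 2*t**2*sin(3*t)/3 + 4*t*cos(3*t)/9 - 4*sin(3*t)/27.


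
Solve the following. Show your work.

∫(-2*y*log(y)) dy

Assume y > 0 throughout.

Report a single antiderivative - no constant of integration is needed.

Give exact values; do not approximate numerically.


Step 1. Integrate ∫(-2*y*log(y)) dy by parts with u = log(y), dv = (-2*y) dy, so v = -y**2 [assuming y > 0]: now -y**2*log(y) + ∫(y) dy.
Step 2. Evaluate the standard form: now -y**2*log(y) + y**2/2.
Answer: -y**2*log(y) + y**2/2.


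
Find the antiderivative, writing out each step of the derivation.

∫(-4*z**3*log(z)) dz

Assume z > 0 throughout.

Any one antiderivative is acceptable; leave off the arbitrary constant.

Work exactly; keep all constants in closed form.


Step 1. Integrate ∫(-4*z**3*log(z)) dz by parts with u = log(z), dv = (-4*z**3) dz, so v = -z**4 [assuming z > 0]: now -z**4*log(z) + ∫(z**3) dz.
Step 2. Evaluate the standard form: now -z**4*log(z) + z**4/4.
Answer: -z**4*log(z) + z**4/4.


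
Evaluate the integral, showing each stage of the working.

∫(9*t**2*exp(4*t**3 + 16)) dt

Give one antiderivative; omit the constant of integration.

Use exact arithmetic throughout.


Step 1. Substitute u = t**3 + 4, turning ∫(9*t**2*exp(4*t**3 + 16)) dt into ∫(3*exp(4*u)) du: now ∫(3*exp(4*u)) du.
Step 2. Evaluate the standard form: now 3*exp(4*u)/4.
Step 3. Substitute back u = t**3 + 4: now 3*exp(4*t**3 + 16)/4.
Answer: 3*exp(4*t**3 + 16)/4.


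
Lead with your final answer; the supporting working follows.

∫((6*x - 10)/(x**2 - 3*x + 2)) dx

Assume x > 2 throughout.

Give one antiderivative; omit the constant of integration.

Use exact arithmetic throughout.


The answer is 2*log(x - 2) + 4*log(x - 1).
Step 1. Decompose ∫((6*x - 10)/(x**2 - 3*x + 2)) dx by partial fractions, (6*x - 10)/(x**2 - 3*x + 2) = 4/(x - 1) + 2/(x - 2): now ∫(2/(x - 2)) dx + ∫(4/(x - 1)) dx.
Step 2. Evaluate the standard form [assuming x > 2]: now 2*log(x - 2) + ∫(4/(x - 1)) dx.
Step 3. Evaluate the standard form [assuming x > 1]: now 2*log(x - 2) + 4*log(x - 1).
Answer: 2*log(x - 2) + 4*log(x - 1).


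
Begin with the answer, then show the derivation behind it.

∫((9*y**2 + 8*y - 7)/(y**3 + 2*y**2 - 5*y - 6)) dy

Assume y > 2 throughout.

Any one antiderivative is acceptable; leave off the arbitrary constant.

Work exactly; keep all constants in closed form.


The answer is 3*log(y - 2) + log(y + 1) + 5*log(y + 3).
Step 1. Decompose ∫((9*y**2 + 8*y - 7)/(y**3 + 2*y**2 - 5*y - 6)) dy by partial fractions, (9*y**2 + 8*y - 7)/(y**3 + 2*y**2 - 5*y - 6) = 5/(y + 3) + 1/(y + 1) + 3/(y - 2): now ∫(3/(y - 2)) dy + ∫(1/(y + 1)) dy + ∫(5/(y + 3)) dy.
Step 2. Evaluate the standard form [assuming y > 2]: now 3*log(y - 2) + ∫(1/(y + 1)) dy + ∫(5/(y + 3)) dy.
Step 3. Evaluate the standard form [assuming y > -3]: now 3*log(y - 2) + 5*log(y + 3) + ∫(1/(y + 1)) dy.
Step 4. Evaluate the standard form [assuming y > -1]: now 3*log(y - 2) + log(y + 1) + 5*log(y + 3).
Answer: 3*log(y - 2) + log(y + 1) + 5*log(y + 3).


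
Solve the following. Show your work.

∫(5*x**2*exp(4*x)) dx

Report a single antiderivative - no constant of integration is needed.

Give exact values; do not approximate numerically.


Step 1. Integrate ∫(5*x**2*exp(4*x)) dx by parts with u = x**2, dv = (5*exp(4*x)) dx, so v = 5*exp(4*x)/4: now 5*x**2*exp(4*x)/4 + ∫(-5*x*exp(4*x)/2) dx.
Step 2. Integrate ∫(-5*x*exp(4*x)/2) dx by parts with u = x, dv = (-5*exp(4*x)/2) dx, so v = -5*exp(4*x)/8: now 5*x**2*exp(4*x)/4 - 5*x*exp(4*x)/8 + ∫(5*exp(4*x)/8) dx.
Step 3. Evaluate the standard form: now 5*x**2*exp(4*x)/4 - 5*x*exp(4*x)/8 + 5*exp(4*x)/32.
Answer: 5*x**2*exp(4*x)/4 - 5*x*exp(4*x)/8 + 5*exp(4*x)/32.


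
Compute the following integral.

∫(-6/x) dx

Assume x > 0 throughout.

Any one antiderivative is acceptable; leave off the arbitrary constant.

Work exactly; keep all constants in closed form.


Answer: -6*log(x).


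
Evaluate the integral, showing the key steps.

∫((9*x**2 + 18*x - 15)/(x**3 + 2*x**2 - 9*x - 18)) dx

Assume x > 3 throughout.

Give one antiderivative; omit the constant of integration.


Step 1. Decompose ∫((9*x**2 + 18*x - 15)/(x**3 + 2*x**2 - 9*x - 18)) dx by partial fractions, (9*x**2 + 18*x - 15)/(x**3 + 2*x**2 - 9*x - 18) = 2/(x + 3) + 3/(x + 2) + 4/(x - 3): now ∫(4/(x - 3)) dx + ∫(3/(x + 2)) dx + ∫(2/(x + 3)) dx.
Step 2. Evaluate the standard form [assuming x > 3]: now 4*log(x - 3) + ∫(3/(x + 2)) dx + ∫(2/(x + 3)) dx.
Step 3. Evaluate the standard form [assuming x > -2]: now 4*log(x - 3) + 3*log(x + 2) + ∫(2/(x + 3)) dx.
Step 4. Evaluate the standard form [assuming x > -3]: now 4*log(x - 3) + 3*log(x + 2) + 2*log(x + 3).
Answer: 4*log(x - 3) + 3*log(x + 2) + 2*log(x + 3).


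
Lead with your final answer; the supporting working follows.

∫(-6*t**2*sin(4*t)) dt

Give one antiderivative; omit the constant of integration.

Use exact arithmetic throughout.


The answer is 3*t**2*cos(4*t)/2 - 3*t*sin(4*t)/4 - 3*cos(4*t)/16.
Step 1. Integrate ∫(-6*t**2*sin(4*t)) dt by parts with u = t**2, dv = (-6*sin(4*t)) dt, so v = 3*cos(4*t)/2: now 3*t**2*cos(4*t)/2 + ∫(-3*t*cos(4*t)) dt.
Step 2. Integrate ∫(-3*t*cos(4*t)) dt by parts with u = t, dv = (-3*cos(4*t)) dt, so v = -3*sin(4*t)/4: now 3*t**2*cos(4*t)/2 - 3*t*sin(4*t)/4 + ∫(3*sin(4*t)/4) dt.
Step 3. Evaluate the standard form: now 3*t**2*cos(4*t)/2 - 3*t*sin(4*t)/4 - 3*cos(4*t)/16.
Answer: 3*t**2*cos(4*t)/2 - 3*t*sin(4*t)/4 - 3*cos(4*t)/16.


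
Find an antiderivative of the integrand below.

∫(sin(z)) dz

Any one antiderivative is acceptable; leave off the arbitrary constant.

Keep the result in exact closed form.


Answer: -cos(z).


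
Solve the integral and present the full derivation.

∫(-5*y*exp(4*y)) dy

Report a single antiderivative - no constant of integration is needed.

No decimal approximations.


Step 1. Integrate ∫(-5*y*exp(4*y)) dy by parts with u = y, dv = (-5*exp(4*y)) dy, so v = -5*exp(4*y)/4: now -5*y*exp(4*y)/4 + ∫(5*exp(4*y)/4) dy.
Step 2. Evaluate the standard form: now -5*y*exp(4*y)/4 + 5*exp(4*y)/16.
Answer: -5*y*exp(4*y)/4 + 5*exp(4*y)/16.


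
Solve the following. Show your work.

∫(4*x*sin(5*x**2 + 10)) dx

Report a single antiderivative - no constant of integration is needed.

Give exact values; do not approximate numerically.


Step 1. Substitute u = x**2 + 2, turning ∫(4*x*sin(5*x**2 + 10)) dx into ∫(2*sin(5*u)) du: now ∫(2*sin(5*u)) du.
Step 2. Evaluate the standard form: now -2*cos(5*u)/5.
Step 3. Substitute back u = x**2 + 2: now -2*cos(5*x**2 + 10)/5.
Answer: -2*cos(5*x**2 + 10)/5.


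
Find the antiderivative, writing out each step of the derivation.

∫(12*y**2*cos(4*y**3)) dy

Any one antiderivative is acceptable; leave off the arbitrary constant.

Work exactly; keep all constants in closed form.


Step 1. Substitute u = y**3, turning ∫(12*y**2*cos(4*y**3)) dy into ∫(4*cos(4*u)) du: now ∫(4*cos(4*u)) du.
Step 2. Evaluate the standard form: now sin(4*u).
Step 3. Substitute back u = y**3: now sin(4*y**3).
Answer: sin(4*y**3).


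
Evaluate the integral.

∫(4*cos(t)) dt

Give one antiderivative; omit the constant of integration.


Answer: 4*sin(t).


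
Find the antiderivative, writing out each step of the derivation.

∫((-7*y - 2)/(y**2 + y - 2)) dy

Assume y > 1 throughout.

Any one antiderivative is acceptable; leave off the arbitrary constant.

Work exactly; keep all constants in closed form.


Step 1. Decompose ∫((-7*y - 2)/(y**2 + y - 2)) dy by partial fractions, (-7*y - 2)/(y**2 + y - 2) = -4/(y + 2) - 3/(y - 1): now ∫(-3/(y - 1)) dy + ∫(-4/(y + 2)) dy.
Step 2. Evaluate the standard form [assuming y > -2]: now -4*log(y + 2) + ∫(-3/(y - 1)) dy.
Step 3. Evaluate the standard form [assuming y > 1]: now -3*log(y - 1) - 4*log(y + 2).
Answer: -3*log(y - 1) - 4*log(y + 2).


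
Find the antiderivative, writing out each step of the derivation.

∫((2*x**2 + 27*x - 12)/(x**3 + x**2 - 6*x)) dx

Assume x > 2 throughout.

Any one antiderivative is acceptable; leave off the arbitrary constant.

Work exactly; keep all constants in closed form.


Step 1. Decompose ∫((2*x**2 + 27*x - 12)/(x**3 + x**2 - 6*x)) dx by partial fractions, (2*x**2 + 27*x - 12)/(x**3 + x**2 - 6*x) = -5/(x + 3) + 5/(x - 2) + 2/x: now ∫(2/x) dx + ∫(5/(x - 2)) dx + ∫(-5/(x + 3)) dx.
Step 2. Evaluate the standard form [assuming x > -3]: now -5*log(x + 3) + ∫(2/x) dx + ∫(5/(x - 2)) dx.
Step 3. Evaluate the standard form [assuming x > 2]: now 5*log(x - 2) - 5*log(x + 3) + ∫(2/x) dx.
Step 4. Evaluate the standard form [assuming x > 0]: now 2*log(x) + 5*log(x - 2) - 5*log(x + 3).
Answer: 2*log(x) + 5*log(x - 2) - 5*log(x + 3).


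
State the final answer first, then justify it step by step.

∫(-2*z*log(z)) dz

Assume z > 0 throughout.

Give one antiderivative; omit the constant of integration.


The answer is -z**2*log(z) + z**2/2.
Step 1. Integrate ∫(-2*z*log(z)) dz by parts with u = log(z), dv = (-2*z) dz, so v = -z**2 [assuming z > 0]: now -z**2*log(z) + ∫(z) dz.
Step 2. Evaluate the standard form: now -z**2*log(z) + z**2/2.
Answer: -z**2*log(z) + z**2/2.


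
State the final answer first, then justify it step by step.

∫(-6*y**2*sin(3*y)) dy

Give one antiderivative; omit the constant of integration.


The answer is 2*y**2*cos(3*y) - 4*y*sin(3*y)/3 - 4*cos(3*y)/9.
Step 1. Integrate ∫(-6*y**2*sin(3*y)) dy by parts with u = y**2, dv = (-6*sin(3*y)) dy, so v = 2*cos(3*y): now 2*y**2*cos(3*y) + ∫(-4*y*cos(3*y)) dy.
Step 2. Integrate ∫(-4*y*cos(3*y)) dy by parts with u = y, dv = (-4*cos(3*y)) dy, so v = -4*sin(3*y)/3: now 2*y**2*cos(3*y) - 4*y*sin(3*y)/3 + ∫(4*sin(3*y)/3) dy.
Step 3. Evaluate the standard form: now 2*y**2*cos(3*y) - 4*y*sin(3*y)/3 - 4*cos(3*y)/9.
Answer: 2*y**2*cos(3*y) - 4*y*sin(3*y)/3 - 4*cos(3*y)/9.


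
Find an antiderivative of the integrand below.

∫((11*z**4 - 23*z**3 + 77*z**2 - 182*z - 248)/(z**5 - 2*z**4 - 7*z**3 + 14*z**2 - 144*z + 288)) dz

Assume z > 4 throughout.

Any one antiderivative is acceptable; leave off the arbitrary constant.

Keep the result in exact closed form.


Answer: 4*log(z - 4) + 2*log(z - 2) + 5*log(z + 4) - atan(z/3)/3.


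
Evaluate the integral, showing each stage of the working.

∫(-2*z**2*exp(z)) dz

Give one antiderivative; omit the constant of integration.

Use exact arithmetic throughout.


Step 1. Integrate ∫(-2*z**2*exp(z)) dz by parts with u = z**2, dv = (-2*exp(z)) dz, so v = -2*exp(z): now -2*z**2*exp(z) + ∫(4*z*exp(z)) dz.
Step 2. Integrate ∫(4*z*exp(z)) dz by parts with u = z, dv = (4*exp(z)) dz, so v = 4*exp(z): now -2*z**2*exp(z) + 4*z*exp(z) + ∫(-4*exp(z)) dz.
Step 3. Evaluate the standard form: now -2*z**2*exp(z) + 4*z*exp(z) - 4*exp(z).
Answer: -2*z**2*exp(z) + 4*z*exp(z) - 4*exp(z).


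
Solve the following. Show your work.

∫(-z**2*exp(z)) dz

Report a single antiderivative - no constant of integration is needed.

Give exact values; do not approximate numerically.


Step 1. Integrate ∫(-z**2*exp(z)) dz by parts with u = z**2, dv = (-exp(z)) dz, so v = -exp(z): now -z**2*exp(z) + ∫(2*z*exp(z)) dz.
Step 2. Integrate ∫(2*z*exp(z)) dz by parts with u = z, dv = (2*exp(z)) dz, so v = 2*exp(z): now -z**2*exp(z) + 2*z*exp(z) + ∫(-2*exp(z)) dz.
Step 3. Evaluate the standard form: now -z**2*exp(z) + 2*z*exp(z) - 2*exp(z).
Answer: -z**2*exp(z) + 2*z*exp(z) - 2*exp(z).


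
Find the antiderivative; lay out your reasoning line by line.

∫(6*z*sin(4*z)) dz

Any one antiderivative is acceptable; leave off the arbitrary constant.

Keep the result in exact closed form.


Step 1. Integrate ∫(6*z*sin(4*z)) dz by parts with u = z, dv = (6*sin(4*z)) dz, so v = -3*cos(4*z)/2: now -3*z*cos(4*z)/2 + ∫(3*cos(4*z)/2) dz.
Step 2. Evaluate the standard form: now -3*z*cos(4*z)/2 + 3*sin(4*z)/8.
Answer: -3*z*cos(4*z)/2 + 3*sin(4*z)/8.


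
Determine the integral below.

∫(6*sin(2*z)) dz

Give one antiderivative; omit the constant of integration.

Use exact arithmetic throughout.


Answer: -3*cos(2*z).


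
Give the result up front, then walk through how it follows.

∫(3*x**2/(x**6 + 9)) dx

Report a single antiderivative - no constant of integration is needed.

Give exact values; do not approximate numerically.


The answer is atan(x**3/3)/3.
Step 1. Substitute u = x**3, turning ∫(3*x**2/(x**6 + 9)) dx into ∫(1/(u**2 + 9)) du: now ∫(1/(u**2 + 9)) du.
Step 2. Evaluate the standard form: now atan(u/3)/3.
Step 3. Substitute back u = x**3: now atan(x**3/3)/3.
Answer: atan(x**3/3)/3.


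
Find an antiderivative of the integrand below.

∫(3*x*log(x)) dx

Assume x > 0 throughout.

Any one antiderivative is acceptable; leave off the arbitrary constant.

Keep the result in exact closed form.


Answer: 3*x**2*log(x)/2 - 3*x**2/4.


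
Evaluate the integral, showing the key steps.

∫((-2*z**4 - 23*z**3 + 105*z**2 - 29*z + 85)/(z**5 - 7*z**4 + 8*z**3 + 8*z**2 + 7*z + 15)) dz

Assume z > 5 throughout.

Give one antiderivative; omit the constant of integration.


Step 1. Decompose ∫((-2*z**4 - 23*z**3 + 105*z**2 - 29*z + 85)/(z**5 - 7*z**4 + 8*z**3 + 8*z**2 + 7*z + 15)) dz by partial fractions, (-2*z**4 - 23*z**3 + 105*z**2 - 29*z + 85)/(z**5 - 7*z**4 + 8*z**3 + 8*z**2 + 7*z + 15) = -1/(z**2 + 1) + 5/(z + 1) - 2/(z - 3) - 5/(z - 5): now ∫(-5/(z - 5)) dz + ∫(-2/(z - 3)) dz + ∫(5/(z + 1)) dz + ∫(-1/(z**2 + 1)) dz.
Step 2. Evaluate the standard form [assuming z > -1]: now 5*log(z + 1) + ∫(-5/(z - 5)) dz + ∫(-2/(z - 3)) dz + ∫(-1/(z**2 + 1)) dz.
Step 3. Evaluate the standard form [assuming z > 3]: now -2*log(z - 3) + 5*log(z + 1) + ∫(-5/(z - 5)) dz + ∫(-1/(z**2 + 1)) dz.
Step 4. Evaluate the standard form [assuming z > 5]: now -5*log(z - 5) - 2*log(z - 3) + 5*log(z + 1) + ∫(-1/(z**2 + 1)) dz.
Step 5. Evaluate the standard form: now -5*log(z - 5) - 2*log(z - 3) + 5*log(z + 1) - atan(z).
Answer: -5*log(z - 5) - 2*log(z - 3) + 5*log(z + 1) - atan(z).


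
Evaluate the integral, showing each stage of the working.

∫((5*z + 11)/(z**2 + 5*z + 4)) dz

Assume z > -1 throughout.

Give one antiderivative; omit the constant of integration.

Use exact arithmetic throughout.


Step 1. Decompose ∫((5*z + 11)/(z**2 + 5*z + 4)) dz by partial fractions, (5*z + 11)/(z**2 + 5*z + 4) = 3/(z + 4) + 2/(z + 1): now ∫(2/(z + 1)) dz + ∫(3/(z + 4)) dz.
Step 2. Evaluate the standard form [assuming z > -4]: now 3*log(z + 4) + ∫(2/(z + 1)) dz.
Step 3. Evaluate the standard form [assuming z > -1]: now 2*log(z + 1) + 3*log(z + 4).
Answer: 2*log(z + 1) + 3*log(z + 4).


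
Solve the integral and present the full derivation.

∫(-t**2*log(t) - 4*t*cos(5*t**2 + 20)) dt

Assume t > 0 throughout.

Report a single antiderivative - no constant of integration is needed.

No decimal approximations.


Step 1. Rewrite: now ∫(-4*t*cos(5*t**2 + 20)) dt + ∫(-t**2*log(t)) dt.
Step 2. Integrate ∫(-t**2*log(t)) dt by parts with u = log(t), dv = (-t**2) dt, so v = -t**3/3 [assuming t > 0]: now -t**3*log(t)/3 + ∫(t**2/3) dt + ∫(-4*t*cos(5*t**2 + 20)) dt.
Step 3. Evaluate the standard form: now -t**3*log(t)/3 + t**3/9 + ∫(-4*t*cos(5*t**2 + 20)) dt.
Step 4. Substitute u = t**2 + 4, turning ∫(-4*t*cos(5*t**2 + 20)) dt into ∫(-2*cos(5*u)) du: now -t**3*log(t)/3 + t**3/9 + ∫(-2*cos(5*u)) du.
Step 5. Evaluate the standard form: now -t**3*log(t)/3 + t**3/9 - 2*sin(5*u)/5.
Step 6. Substitute back u = t**2 + 4: now -t**3*log(t)/3 + t**3/9 - 2*sin(5*t**2 + 20)/5.
Answer: -t**3*log(t)/3 + t**3/9 - 2*sin(5*t**2 + 20)/5.


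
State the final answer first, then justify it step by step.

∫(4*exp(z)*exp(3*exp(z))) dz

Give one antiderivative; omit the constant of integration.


The answer is 4*exp(3*exp(z))/3.
Step 1. Substitute u = exp(z), turning ∫(4*exp(z)*exp(3*exp(z))) dz into ∫(4*exp(3*u)) du: now ∫(4*exp(3*u)) du.
Step 2. Evaluate the standard form: now 4*exp(3*u)/3.
Step 3. Substitute back u = exp(z): now 4*exp(3*exp(z))/3.
Answer: 4*exp(3*exp(z))/3.


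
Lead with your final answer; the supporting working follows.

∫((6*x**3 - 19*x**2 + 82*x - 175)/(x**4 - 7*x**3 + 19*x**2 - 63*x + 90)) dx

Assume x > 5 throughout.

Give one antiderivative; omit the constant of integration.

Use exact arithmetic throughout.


The answer is 5*log(x - 5) + log(x - 2) - 4*atan(x/3)/3.
Step 1. Decompose ∫((6*x**3 - 19*x**2 + 82*x - 175)/(x**4 - 7*x**3 + 19*x**2 - 63*x + 90)) dx by partial fractions, (6*x**3 - 19*x**2 + 82*x - 175)/(x**4 - 7*x**3 + 19*x**2 - 63*x + 90) = -4/(x**2 + 9) + 1/(x - 2) + 5/(x - 5): now ∫(5/(x - 5)) dx + ∫(1/(x - 2)) dx + ∫(-4/(x**2 + 9)) dx.
Step 2. Evaluate the standard form [assuming x > 2]: now log(x - 2) + ∫(5/(x - 5)) dx + ∫(-4/(x**2 + 9)) dx.
Step 3. Evaluate the standard form [assuming x > 5]: now 5*log(x - 5) + log(x - 2) + ∫(-4/(x**2 + 9)) dx.
Step 4. Evaluate the standard form: now 5*log(x - 5) + log(x - 2) - 4*atan(x/3)/3.
Answer: 5*log(x - 5) + log(x - 2) - 4*atan(x/3)/3.


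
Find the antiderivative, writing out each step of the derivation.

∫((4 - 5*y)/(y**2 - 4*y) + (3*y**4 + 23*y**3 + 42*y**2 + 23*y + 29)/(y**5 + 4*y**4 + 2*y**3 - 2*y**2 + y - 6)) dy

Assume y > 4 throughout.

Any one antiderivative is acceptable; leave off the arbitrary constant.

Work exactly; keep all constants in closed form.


Step 1. Rewrite: now ∫((4 - 5*y)/(y**2 - 4*y)) dy + ∫((3*y**4 + 23*y**3 + 42*y**2 + 23*y + 29)/(y**5 + 4*y**4 + 2*y**3 - 2*y**2 + y - 6)) dy.
Step 2. Decompose ∫((3*y**4 + 23*y**3 + 42*y**2 + 23*y + 29)/(y**5 + 4*y**4 + 2*y**3 - 2*y**2 + y - 6)) dy by partial fractions, (3*y**4 + 23*y**3 + 42*y**2 + 23*y + 29)/(y**5 + 4*y**4 + 2*y**3 - 2*y**2 + y - 6) = 1/(y**2 + 1) - 1/(y + 3) - 1/(y + 2) + 5/(y - 1): now ∫((4 - 5*y)/(y**2 - 4*y)) dy + ∫(5/(y - 1)) dy + ∫(-1/(y + 2)) dy + ∫(-1/(y + 3)) dy + ∫(1/(y**2 + 1)) dy.
Step 3. Evaluate the standard form [assuming y > -3]: now -log(y + 3) + ∫((4 - 5*y)/(y**2 - 4*y)) dy + ∫(5/(y - 1)) dy + ∫(-1/(y + 2)) dy + ∫(1/(y**2 + 1)) dy.
Step 4. Evaluate the standard form [assuming y > 1]: now 5*log(y - 1) - log(y + 3) + ∫((4 - 5*y)/(y**2 - 4*y)) dy + ∫(-1/(y + 2)) dy + ∫(1/(y**2 + 1)) dy.
Step 5. Evaluate the standard form [assuming y > -2]: now 5*log(y - 1) - log(y + 2) - log(y + 3) + ∫((4 - 5*y)/(y**2 - 4*y)) dy + ∫(1/(y**2 + 1)) dy.
Step 6. Evaluate the standard form: now 5*log(y - 1) - log(y + 2) - log(y + 3) + atan(y) + ∫((4 - 5*y)/(y**2 - 4*y)) dy.
Step 7. Decompose ∫((4 - 5*y)/(y**2 - 4*y)) dy by partial fractions, (4 - 5*y)/(y**2 - 4*y) = -4/(y - 4) - 1/y: now 5*log(y - 1) - log(y + 2) - log(y + 3) + atan(y) + ∫(-1/y) dy + ∫(-4/(y - 4)) dy.
Step 8. Evaluate the standard form [assuming y > 4]: now -4*log(y - 4) + 5*log(y - 1) - log(y + 2) - log(y + 3) + atan(y) + ∫(-1/y) dy.
Step 9. Evaluate the standard form [assuming y > 0]: now -log(y) - 4*log(y - 4) + 5*log(y - 1) - log(y + 2) - log(y + 3) + atan(y).
Answer: -log(y) - 4*log(y - 4) + 5*log(y - 1) - log(y + 2) - log(y + 3) + atan(y).


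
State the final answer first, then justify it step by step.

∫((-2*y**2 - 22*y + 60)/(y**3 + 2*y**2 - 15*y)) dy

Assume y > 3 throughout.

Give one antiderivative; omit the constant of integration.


The answer is -4*log(y) - log(y - 3) + 3*log(y + 5).
Step 1. Decompose ∫((-2*y**2 - 22*y + 60)/(y**3 + 2*y**2 - 15*y)) dy by partial fractions, (-2*y**2 - 22*y + 60)/(y**3 + 2*y**2 - 15*y) = 3/(y + 5) - 1/(y - 3) - 4/y: now ∫(-4/y) dy + ∫(-1/(y - 3)) dy + ∫(3/(y + 5)) dy.
Step 2. Evaluate the standard form [assuming y > 3]: now -log(y - 3) + ∫(-4/y) dy + ∫(3/(y + 5)) dy.
Step 3. Evaluate the standard form [assuming y > -5]: now -log(y - 3) + 3*log(y + 5) + ∫(-4/y) dy.
Step 4. Evaluate the standard form [assuming y > 0]: now -4*log(y) - log(y - 3) + 3*log(y + 5).
Answer: -4*log(y) - log(y - 3) + 3*log(y + 5).


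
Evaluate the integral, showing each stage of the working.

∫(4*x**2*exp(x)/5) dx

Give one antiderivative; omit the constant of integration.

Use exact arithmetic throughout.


Step 1. Integrate ∫(4*x**2*exp(x)/5) dx by parts with u = x**2, dv = (4*exp(x)/5) dx, so v = 4*exp(x)/5: now 4*x**2*exp(x)/5 + ∫(-8*x*exp(x)/5) dx.
Step 2. Integrate ∫(-8*x*exp(x)/5) dx by parts with u = x, dv = (-8*exp(x)/5) dx, so v = -8*exp(x)/5: now 4*x**2*exp(x)/5 - 8*x*exp(x)/5 + ∫(8*exp(x)/5) dx.
Step 3. Evaluate the standard form: now 4*x**2*exp(x)/5 - 8*x*exp(x)/5 + 8*exp(x)/5.
Answer: 4*x**2*exp(x)/5 - 8*x*exp(x)/5 + 8*exp(x)/5.


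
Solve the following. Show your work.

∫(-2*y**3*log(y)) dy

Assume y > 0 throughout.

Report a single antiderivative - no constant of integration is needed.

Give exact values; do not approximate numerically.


Step 1. Integrate ∫(-2*y**3*log(y)) dy by parts with u = log(y), dv = (-2*y**3) dy, so v = -y**4/2 [assuming y > 0]: now -y**4*log(y)/2 + ∫(y**3/2) dy.
Step 2. Evaluate the standard form: now -y**4*log(y)/2 + y**4/8.
Answer: -y**4*log(y)/2 + y**4/8.


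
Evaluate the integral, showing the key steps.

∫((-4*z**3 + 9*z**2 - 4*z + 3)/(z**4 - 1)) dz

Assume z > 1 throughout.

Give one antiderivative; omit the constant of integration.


Step 1. Decompose ∫((-4*z**3 + 9*z**2 - 4*z + 3)/(z**4 - 1)) dz by partial fractions, (-4*z**3 + 9*z**2 - 4*z + 3)/(z**4 - 1) = 3/(z**2 + 1) - 5/(z + 1) + 1/(z - 1): now ∫(1/(z - 1)) dz + ∫(-5/(z + 1)) dz + ∫(3/(z**2 + 1)) dz.
Step 2. Evaluate the standard form [assuming z > -1]: now -5*log(z + 1) + ∫(1/(z - 1)) dz + ∫(3/(z**2 + 1)) dz.
Step 3. Evaluate the standard form [assuming z > 1]: now log(z - 1) - 5*log(z + 1) + ∫(3/(z**2 + 1)) dz.
Step 4. Evaluate the standard form: now log(z - 1) - 5*log(z + 1) + 3*atan(z).
Answer: log(z - 1) - 5*log(z + 1) + 3*atan(z).


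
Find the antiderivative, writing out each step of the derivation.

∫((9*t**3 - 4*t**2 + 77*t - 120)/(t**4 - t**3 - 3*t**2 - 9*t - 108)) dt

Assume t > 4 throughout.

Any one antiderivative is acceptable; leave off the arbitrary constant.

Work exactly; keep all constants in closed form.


Step 1. Decompose ∫((9*t**3 - 4*t**2 + 77*t - 120)/(t**4 - t**3 - 3*t**2 - 9*t - 108)) dt by partial fractions, (9*t**3 - 4*t**2 + 77*t - 120)/(t**4 - t**3 - 3*t**2 - 9*t - 108) = 4/(t**2 + 9) + 5/(t + 3) + 4/(t - 4): now ∫(4/(t - 4)) dt + ∫(5/(t + 3)) dt + ∫(4/(t**2 + 9)) dt.
Step 2. Evaluate the standard form [assuming t > -3]: now 5*log(t + 3) + ∫(4/(t - 4)) dt + ∫(4/(t**2 + 9)) dt.
Step 3. Evaluate the standard form [assuming t > 4]: now 4*log(t - 4) + 5*log(t + 3) + ∫(4/(t**2 + 9)) dt.
Step 4. Evaluate the standard form: now 4*log(t - 4) + 5*log(t + 3) + 4*atan(t/3)/3.
Answer: 4*log(t - 4) + 5*log(t + 3) + 4*atan(t/3)/3.


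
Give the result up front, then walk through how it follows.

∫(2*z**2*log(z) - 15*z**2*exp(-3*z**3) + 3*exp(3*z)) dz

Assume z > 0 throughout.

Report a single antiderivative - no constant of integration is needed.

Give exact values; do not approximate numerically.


The answer is 2*z**3*log(z)/3 - 2*z**3/9 + exp(3*z) + 5*exp(-3*z**3)/3.
Step 1. Rewrite: now ∫(-15*z**2*exp(-3*z**3)) dz + ∫(2*z**2*log(z)) dz + ∫(3*exp(3*z)) dz.
Step 2. Evaluate the standard form: now exp(3*z) + ∫(-15*z**2*exp(-3*z**3)) dz + ∫(2*z**2*log(z)) dz.
Step 3. Substitute u = z**3, turning ∫(-15*z**2*exp(-3*z**3)) dz into ∫(-5*exp(-3*u)) du: now exp(3*z) + ∫(2*z**2*log(z)) dz + ∫(-5*exp(-3*u)) du.
Step 4. Evaluate the standard form: now exp(3*z) + ∫(2*z**2*log(z)) dz + 5*exp(-3*u)/3.
Step 5. Substitute back u = z**3: now exp(3*z) + ∫(2*z**2*log(z)) dz + 5*exp(-3*z**3)/3.
Step 6. Integrate ∫(2*z**2*log(z)) dz by parts with u = log(z), dv = (2*z**2) dz, so v = 2*z**3/3 [assuming z > 0]: now 2*z**3*log(z)/3 + exp(3*z) + ∫(-2*z**2/3) dz + 5*exp(-3*z**3)/3.
Step 7. Evaluate the standard form: now 2*z**3*log(z)/3 - 2*z**3/9 + exp(3*z) + 5*exp(-3*z**3)/3.
Answer: 2*z**3*log(z)/3 - 2*z**3/9 + exp(3*z) + 5*exp(-3*z**3)/3.


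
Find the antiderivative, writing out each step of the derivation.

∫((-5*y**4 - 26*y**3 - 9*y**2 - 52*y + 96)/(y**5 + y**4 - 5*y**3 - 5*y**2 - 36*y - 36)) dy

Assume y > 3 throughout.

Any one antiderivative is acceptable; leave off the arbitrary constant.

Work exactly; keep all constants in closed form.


Step 1. Decompose ∫((-5*y**4 - 26*y**3 - 9*y**2 - 52*y + 96)/(y**5 + y**4 - 5*y**3 - 5*y**2 - 36*y - 36)) dy by partial fractions, (-5*y**4 - 26*y**3 - 9*y**2 - 52*y + 96)/(y**5 + y**4 - 5*y**3 - 5*y**2 - 36*y - 36) = -4/(y**2 + 4) + 3/(y + 3) - 4/(y + 1) - 4/(y - 3): now ∫(-4/(y - 3)) dy + ∫(-4/(y + 1)) dy + ∫(3/(y + 3)) dy + ∫(-4/(y**2 + 4)) dy.
Step 2. Evaluate the standard form [assuming y > -3]: now 3*log(y + 3) + ∫(-4/(y - 3)) dy + ∫(-4/(y + 1)) dy + ∫(-4/(y**2 + 4)) dy.
Step 3. Evaluate the standard form [assuming y > -1]: now -4*log(y + 1) + 3*log(y + 3) + ∫(-4/(y - 3)) dy + ∫(-4/(y**2 + 4)) dy.
Step 4. Evaluate the standard form [assuming y > 3]: now -4*log(y - 3) - 4*log(y + 1) + 3*log(y + 3) + ∫(-4/(y**2 + 4)) dy.
Step 5. Evaluate the standard form: now -4*log(y - 3) - 4*log(y + 1) + 3*log(y + 3) - 2*atan(y/2).
Answer: -4*log(y - 3) - 4*log(y + 1) + 3*log(y + 3) - 2*atan(y/2).


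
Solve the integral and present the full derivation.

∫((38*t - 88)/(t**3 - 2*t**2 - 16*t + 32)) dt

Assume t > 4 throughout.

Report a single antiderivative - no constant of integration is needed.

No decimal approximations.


Step 1. Decompose ∫((38*t - 88)/(t**3 - 2*t**2 - 16*t + 32)) dt by partial fractions, (38*t - 88)/(t**3 - 2*t**2 - 16*t + 32) = -5/(t + 4) + 1/(t - 2) + 4/(t - 4): now ∫(4/(t - 4)) dt + ∫(1/(t - 2)) dt + ∫(-5/(t + 4)) dt.
Step 2. Evaluate the standard form [assuming t > -4]: now -5*log(t + 4) + ∫(4/(t - 4)) dt + ∫(1/(t - 2)) dt.
Step 3. Evaluate the standard form [assuming t > 4]: now 4*log(t - 4) - 5*log(t + 4) + ∫(1/(t - 2)) dt.
Step 4. Evaluate the standard form [assuming t > 2]: now 4*log(t - 4) + log(t - 2) - 5*log(t + 4).
Answer: 4*log(t - 4) + log(t - 2) - 5*log(t + 4).


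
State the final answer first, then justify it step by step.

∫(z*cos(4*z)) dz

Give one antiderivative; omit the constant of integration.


The answer is z*sin(4*z)/4 + cos(4*z)/16.
Step 1. Integrate ∫(z*cos(4*z)) dz by parts with u = z, dv = (cos(4*z)) dz, so v = sin(4*z)/4: now z*sin(4*z)/4 + ∫(-sin(4*z)/4) dz.
Step 2. Evaluate the standard form: now z*sin(4*z)/4 + cos(4*z)/16.
Answer: z*sin(4*z)/4 + cos(4*z)/16.


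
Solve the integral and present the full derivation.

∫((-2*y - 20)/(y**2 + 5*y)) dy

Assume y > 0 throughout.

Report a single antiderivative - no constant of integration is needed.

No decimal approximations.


Step 1. Decompose ∫((-2*y - 20)/(y**2 + 5*y)) dy by partial fractions, (-2*y - 20)/(y**2 + 5*y) = 2/(y + 5) - 4/y: now ∫(-4/y) dy + ∫(2/(y + 5)) dy.
Step 2. Evaluate the standard form [assuming y > -5]: now 2*log(y + 5) + ∫(-4/y) dy.
Step 3. Evaluate the standard form [assuming y > 0]: now -4*log(y) + 2*log(y + 5).
Answer: -4*log(y) + 2*log(y + 5).


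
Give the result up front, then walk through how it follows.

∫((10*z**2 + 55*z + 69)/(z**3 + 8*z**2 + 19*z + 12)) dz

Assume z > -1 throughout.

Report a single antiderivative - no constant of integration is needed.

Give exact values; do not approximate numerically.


The answer is 4*log(z + 1) + 3*log(z + 3) + 3*log(z + 4).
Step 1. Decompose ∫((10*z**2 + 55*z + 69)/(z**3 + 8*z**2 + 19*z + 12)) dz by partial fractions, (10*z**2 + 55*z + 69)/(z**3 + 8*z**2 + 19*z + 12) = 3/(z + 4) + 3/(z + 3) + 4/(z + 1): now ∫(4/(z + 1)) dz + ∫(3/(z + 3)) dz + ∫(3/(z + 4)) dz.
Step 2. Evaluate the standard form [assuming z > -3]: now 3*log(z + 3) + ∫(4/(z + 1)) dz + ∫(3/(z + 4)) dz.
Step 3. Evaluate the standard form [assuming z > -4]: now 3*log(z + 3) + 3*log(z + 4) + ∫(4/(z + 1)) dz.
Step 4. Evaluate the standard form [assuming z > -1]: now 4*log(z + 1) + 3*log(z + 3) + 3*log(z + 4).
Answer: 4*log(z + 1) + 3*log(z + 3) + 3*log(z + 4).


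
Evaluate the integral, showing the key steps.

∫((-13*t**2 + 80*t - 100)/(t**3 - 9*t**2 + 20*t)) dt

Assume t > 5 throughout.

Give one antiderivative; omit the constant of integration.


Step 1. Decompose ∫((-13*t**2 + 80*t - 100)/(t**3 - 9*t**2 + 20*t)) dt by partial fractions, (-13*t**2 + 80*t - 100)/(t**3 - 9*t**2 + 20*t) = -3/(t - 4) - 5/(t - 5) - 5/t: now ∫(-5/t) dt + ∫(-5/(t - 5)) dt + ∫(-3/(t - 4)) dt.
Step 2. Evaluate the standard form [assuming t > 5]: now -5*log(t - 5) + ∫(-5/t) dt + ∫(-3/(t - 4)) dt.
Step 3. Evaluate the standard form [assuming t > 4]: now -5*log(t - 5) - 3*log(t - 4) + ∫(-5/t) dt.
Step 4. Evaluate the standard form [assuming t > 0]: now -5*log(t) - 5*log(t - 5) - 3*log(t - 4).
Answer: -5*log(t) - 5*log(t - 5) - 3*log(t - 4).


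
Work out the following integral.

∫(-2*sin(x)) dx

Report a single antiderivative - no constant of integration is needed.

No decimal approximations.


Answer: 2*cos(x).


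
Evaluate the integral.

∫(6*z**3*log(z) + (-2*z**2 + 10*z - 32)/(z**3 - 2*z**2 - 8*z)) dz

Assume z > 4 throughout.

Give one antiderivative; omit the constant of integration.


Answer: 3*z**4*log(z)/2 - 3*z**4/8 + 4*log(z) - log(z - 4) - 5*log(z + 2).


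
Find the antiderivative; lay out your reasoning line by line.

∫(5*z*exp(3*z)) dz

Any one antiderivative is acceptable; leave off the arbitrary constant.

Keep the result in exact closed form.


Step 1. Integrate ∫(5*z*exp(3*z)) dz by parts with u = z, dv = (5*exp(3*z)) dz, so v = 5*exp(3*z)/3: now 5*z*exp(3*z)/3 + ∫(-5*exp(3*z)/3) dz.
Step 2. Evaluate the standard form: now 5*z*exp(3*z)/3 - 5*exp(3*z)/9.
Answer: 5*z*exp(3*z)/3 - 5*exp(3*z)/9.


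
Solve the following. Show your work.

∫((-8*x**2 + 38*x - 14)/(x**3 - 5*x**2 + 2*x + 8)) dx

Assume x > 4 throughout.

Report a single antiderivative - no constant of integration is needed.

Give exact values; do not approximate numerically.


Step 1. Decompose ∫((-8*x**2 + 38*x - 14)/(x**3 - 5*x**2 + 2*x + 8)) dx by partial fractions, (-8*x**2 + 38*x - 14)/(x**3 - 5*x**2 + 2*x + 8) = -4/(x + 1) - 5/(x - 2) + 1/(x - 4): now ∫(1/(x - 4)) dx + ∫(-5/(x - 2)) dx + ∫(-4/(x + 1)) dx.
Step 2. Evaluate the standard form [assuming x > 2]: now -5*log(x - 2) + ∫(1/(x - 4)) dx + ∫(-4/(x + 1)) dx.
Step 3. Evaluate the standard form [assuming x > 4]: now log(x - 4) - 5*log(x - 2) + ∫(-4/(x + 1)) dx.
Step 4. Evaluate the standard form [assuming x > -1]: now log(x - 4) - 5*log(x - 2) - 4*log(x + 1).
Answer: log(x - 4) - 5*log(x - 2) - 4*log(x + 1).


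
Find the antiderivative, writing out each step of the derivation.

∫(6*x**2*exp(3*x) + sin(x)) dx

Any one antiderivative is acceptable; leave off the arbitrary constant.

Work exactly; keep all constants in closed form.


Step 1. Rewrite: now ∫(6*x**2*exp(3*x)) dx + ∫(sin(x)) dx.
Step 2. Integrate ∫(6*x**2*exp(3*x)) dx by parts with u = x**2, dv = (6*exp(3*x)) dx, so v = 2*exp(3*x): now 2*x**2*exp(3*x) + ∫(-4*x*exp(3*x)) dx + ∫(sin(x)) dx.
Step 3. Integrate ∫(-4*x*exp(3*x)) dx by parts with u = x, dv = (-4*exp(3*x)) dx, so v = -4*exp(3*x)/3: now 2*x**2*exp(3*x) - 4*x*exp(3*x)/3 + ∫(4*exp(3*x)/3) dx + ∫(sin(x)) dx.
Step 4. Evaluate the standard form: now 2*x**2*exp(3*x) - 4*x*exp(3*x)/3 + 4*exp(3*x)/9 + ∫(sin(x)) dx.
Step 5. Evaluate the standard form: now 2*x**2*exp(3*x) - 4*x*exp(3*x)/3 + 4*exp(3*x)/9 - cos(x).
Answer: 2*x**2*exp(3*x) - 4*x*exp(3*x)/3 + 4*exp(3*x)/9 - cos(x).
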